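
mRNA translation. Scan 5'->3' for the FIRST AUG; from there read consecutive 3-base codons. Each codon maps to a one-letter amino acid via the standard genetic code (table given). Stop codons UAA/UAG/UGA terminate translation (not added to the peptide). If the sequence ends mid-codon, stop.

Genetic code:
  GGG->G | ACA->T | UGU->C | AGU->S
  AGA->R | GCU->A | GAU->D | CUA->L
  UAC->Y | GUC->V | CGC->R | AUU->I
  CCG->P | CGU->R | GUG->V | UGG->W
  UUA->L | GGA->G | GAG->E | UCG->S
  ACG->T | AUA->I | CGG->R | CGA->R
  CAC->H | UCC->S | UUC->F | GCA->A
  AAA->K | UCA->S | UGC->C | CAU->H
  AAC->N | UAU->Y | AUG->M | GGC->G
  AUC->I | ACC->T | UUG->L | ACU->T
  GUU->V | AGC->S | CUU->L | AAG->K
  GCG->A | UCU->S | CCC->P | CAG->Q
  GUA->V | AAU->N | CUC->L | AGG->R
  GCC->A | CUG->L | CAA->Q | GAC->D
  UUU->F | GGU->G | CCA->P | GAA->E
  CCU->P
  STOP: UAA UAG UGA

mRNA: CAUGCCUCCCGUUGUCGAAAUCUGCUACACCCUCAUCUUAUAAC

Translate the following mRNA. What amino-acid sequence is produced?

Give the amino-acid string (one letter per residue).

start AUG at pos 1
pos 1: AUG -> M; peptide=M
pos 4: CCU -> P; peptide=MP
pos 7: CCC -> P; peptide=MPP
pos 10: GUU -> V; peptide=MPPV
pos 13: GUC -> V; peptide=MPPVV
pos 16: GAA -> E; peptide=MPPVVE
pos 19: AUC -> I; peptide=MPPVVEI
pos 22: UGC -> C; peptide=MPPVVEIC
pos 25: UAC -> Y; peptide=MPPVVEICY
pos 28: ACC -> T; peptide=MPPVVEICYT
pos 31: CUC -> L; peptide=MPPVVEICYTL
pos 34: AUC -> I; peptide=MPPVVEICYTLI
pos 37: UUA -> L; peptide=MPPVVEICYTLIL
pos 40: UAA -> STOP

Answer: MPPVVEICYTLIL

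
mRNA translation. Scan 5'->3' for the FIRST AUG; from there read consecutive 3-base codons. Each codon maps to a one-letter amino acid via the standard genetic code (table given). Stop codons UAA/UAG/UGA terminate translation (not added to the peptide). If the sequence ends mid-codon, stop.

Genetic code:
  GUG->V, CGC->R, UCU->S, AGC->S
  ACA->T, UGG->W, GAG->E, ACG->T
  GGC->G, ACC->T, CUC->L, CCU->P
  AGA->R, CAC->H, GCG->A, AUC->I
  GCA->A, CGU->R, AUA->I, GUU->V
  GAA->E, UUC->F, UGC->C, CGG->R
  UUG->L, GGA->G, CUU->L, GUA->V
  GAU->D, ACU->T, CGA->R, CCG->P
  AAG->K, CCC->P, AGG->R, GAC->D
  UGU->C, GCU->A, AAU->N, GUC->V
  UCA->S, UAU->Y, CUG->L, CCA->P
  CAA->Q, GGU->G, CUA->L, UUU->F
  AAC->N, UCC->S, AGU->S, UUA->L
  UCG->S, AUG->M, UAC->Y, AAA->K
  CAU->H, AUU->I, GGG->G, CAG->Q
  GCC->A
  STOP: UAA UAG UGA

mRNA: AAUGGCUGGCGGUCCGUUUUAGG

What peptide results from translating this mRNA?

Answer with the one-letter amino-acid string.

start AUG at pos 1
pos 1: AUG -> M; peptide=M
pos 4: GCU -> A; peptide=MA
pos 7: GGC -> G; peptide=MAG
pos 10: GGU -> G; peptide=MAGG
pos 13: CCG -> P; peptide=MAGGP
pos 16: UUU -> F; peptide=MAGGPF
pos 19: UAG -> STOP

Answer: MAGGPF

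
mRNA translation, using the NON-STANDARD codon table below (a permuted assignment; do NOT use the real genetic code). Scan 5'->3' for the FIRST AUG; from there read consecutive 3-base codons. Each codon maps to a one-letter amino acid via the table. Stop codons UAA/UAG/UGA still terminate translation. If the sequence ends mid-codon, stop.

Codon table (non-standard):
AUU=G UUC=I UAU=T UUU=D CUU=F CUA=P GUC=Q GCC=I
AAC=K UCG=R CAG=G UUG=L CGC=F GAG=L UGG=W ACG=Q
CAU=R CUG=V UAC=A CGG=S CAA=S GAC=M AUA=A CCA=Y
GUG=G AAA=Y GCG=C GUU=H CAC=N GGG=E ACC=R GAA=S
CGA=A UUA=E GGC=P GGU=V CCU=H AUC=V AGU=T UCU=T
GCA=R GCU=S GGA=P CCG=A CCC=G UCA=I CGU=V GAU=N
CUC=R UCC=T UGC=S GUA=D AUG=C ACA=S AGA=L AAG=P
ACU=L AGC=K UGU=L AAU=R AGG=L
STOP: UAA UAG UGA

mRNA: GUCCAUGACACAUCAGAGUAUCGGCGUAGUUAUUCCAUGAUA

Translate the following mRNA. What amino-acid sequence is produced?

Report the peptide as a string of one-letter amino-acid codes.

Answer: CSRGTVPDHGY

Derivation:
start AUG at pos 4
pos 4: AUG -> C; peptide=C
pos 7: ACA -> S; peptide=CS
pos 10: CAU -> R; peptide=CSR
pos 13: CAG -> G; peptide=CSRG
pos 16: AGU -> T; peptide=CSRGT
pos 19: AUC -> V; peptide=CSRGTV
pos 22: GGC -> P; peptide=CSRGTVP
pos 25: GUA -> D; peptide=CSRGTVPD
pos 28: GUU -> H; peptide=CSRGTVPDH
pos 31: AUU -> G; peptide=CSRGTVPDHG
pos 34: CCA -> Y; peptide=CSRGTVPDHGY
pos 37: UGA -> STOP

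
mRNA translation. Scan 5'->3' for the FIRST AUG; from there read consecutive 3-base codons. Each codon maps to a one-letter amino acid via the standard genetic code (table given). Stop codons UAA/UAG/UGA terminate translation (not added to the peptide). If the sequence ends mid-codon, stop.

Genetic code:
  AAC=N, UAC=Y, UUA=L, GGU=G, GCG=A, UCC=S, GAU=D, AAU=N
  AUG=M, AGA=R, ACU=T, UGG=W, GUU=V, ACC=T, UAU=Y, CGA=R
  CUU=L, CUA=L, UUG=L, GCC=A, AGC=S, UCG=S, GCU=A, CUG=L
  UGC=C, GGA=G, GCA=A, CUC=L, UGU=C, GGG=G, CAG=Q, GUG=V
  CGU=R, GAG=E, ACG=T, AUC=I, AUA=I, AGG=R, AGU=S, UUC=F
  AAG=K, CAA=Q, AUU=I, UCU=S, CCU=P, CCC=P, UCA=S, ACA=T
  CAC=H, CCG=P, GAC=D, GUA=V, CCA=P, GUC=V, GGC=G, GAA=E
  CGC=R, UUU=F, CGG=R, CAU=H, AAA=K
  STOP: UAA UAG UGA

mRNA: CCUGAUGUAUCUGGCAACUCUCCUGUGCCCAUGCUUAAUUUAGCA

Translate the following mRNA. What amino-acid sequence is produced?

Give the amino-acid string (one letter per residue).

Answer: MYLATLLCPCLI

Derivation:
start AUG at pos 4
pos 4: AUG -> M; peptide=M
pos 7: UAU -> Y; peptide=MY
pos 10: CUG -> L; peptide=MYL
pos 13: GCA -> A; peptide=MYLA
pos 16: ACU -> T; peptide=MYLAT
pos 19: CUC -> L; peptide=MYLATL
pos 22: CUG -> L; peptide=MYLATLL
pos 25: UGC -> C; peptide=MYLATLLC
pos 28: CCA -> P; peptide=MYLATLLCP
pos 31: UGC -> C; peptide=MYLATLLCPC
pos 34: UUA -> L; peptide=MYLATLLCPCL
pos 37: AUU -> I; peptide=MYLATLLCPCLI
pos 40: UAG -> STOP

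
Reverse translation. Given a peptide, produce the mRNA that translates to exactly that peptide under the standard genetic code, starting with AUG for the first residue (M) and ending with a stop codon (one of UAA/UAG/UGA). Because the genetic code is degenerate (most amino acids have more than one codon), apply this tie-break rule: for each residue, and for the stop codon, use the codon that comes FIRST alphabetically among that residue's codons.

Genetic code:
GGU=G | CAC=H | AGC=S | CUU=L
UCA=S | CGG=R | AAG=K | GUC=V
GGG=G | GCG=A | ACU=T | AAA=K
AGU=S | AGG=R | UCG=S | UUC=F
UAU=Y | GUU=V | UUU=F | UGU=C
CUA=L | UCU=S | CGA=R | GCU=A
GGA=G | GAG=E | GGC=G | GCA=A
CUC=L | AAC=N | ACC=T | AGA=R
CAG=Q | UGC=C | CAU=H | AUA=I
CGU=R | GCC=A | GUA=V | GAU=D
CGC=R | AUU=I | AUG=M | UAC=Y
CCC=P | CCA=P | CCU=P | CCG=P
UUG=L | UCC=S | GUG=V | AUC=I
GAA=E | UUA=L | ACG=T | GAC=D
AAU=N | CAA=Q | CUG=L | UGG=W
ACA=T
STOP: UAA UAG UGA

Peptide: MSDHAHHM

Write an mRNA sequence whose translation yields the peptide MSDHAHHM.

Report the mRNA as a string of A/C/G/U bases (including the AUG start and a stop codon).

residue 1: M -> AUG (start codon)
residue 2: S codons sorted = AGC,AGU,UCA,UCC,UCG,UCU -> pick first = AGC
residue 3: D codons sorted = GAC,GAU -> pick first = GAC
residue 4: H codons sorted = CAC,CAU -> pick first = CAC
residue 5: A codons sorted = GCA,GCC,GCG,GCU -> pick first = GCA
residue 6: H codons sorted = CAC,CAU -> pick first = CAC
residue 7: H codons sorted = CAC,CAU -> pick first = CAC
residue 8: M -> AUG (only codon)
terminator: stop codons sorted = UAA,UAG,UGA -> pick first = UAA

Answer: mRNA: AUGAGCGACCACGCACACCACAUGUAA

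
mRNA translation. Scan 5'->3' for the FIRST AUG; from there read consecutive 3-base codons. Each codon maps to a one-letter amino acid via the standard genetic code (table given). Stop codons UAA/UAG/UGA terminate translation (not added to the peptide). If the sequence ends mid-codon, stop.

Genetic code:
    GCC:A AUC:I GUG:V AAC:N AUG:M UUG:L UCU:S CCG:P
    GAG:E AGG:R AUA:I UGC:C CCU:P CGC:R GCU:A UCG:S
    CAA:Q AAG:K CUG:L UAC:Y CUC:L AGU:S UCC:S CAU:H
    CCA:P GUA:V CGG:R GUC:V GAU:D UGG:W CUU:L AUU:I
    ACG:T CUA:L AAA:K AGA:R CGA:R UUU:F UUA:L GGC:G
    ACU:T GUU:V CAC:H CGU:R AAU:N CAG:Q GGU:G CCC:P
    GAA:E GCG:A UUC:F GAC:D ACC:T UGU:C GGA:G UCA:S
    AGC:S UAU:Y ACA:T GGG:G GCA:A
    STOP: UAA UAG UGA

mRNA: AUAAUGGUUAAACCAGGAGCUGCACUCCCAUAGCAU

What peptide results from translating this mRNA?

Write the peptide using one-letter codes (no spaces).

Answer: MVKPGAALP

Derivation:
start AUG at pos 3
pos 3: AUG -> M; peptide=M
pos 6: GUU -> V; peptide=MV
pos 9: AAA -> K; peptide=MVK
pos 12: CCA -> P; peptide=MVKP
pos 15: GGA -> G; peptide=MVKPG
pos 18: GCU -> A; peptide=MVKPGA
pos 21: GCA -> A; peptide=MVKPGAA
pos 24: CUC -> L; peptide=MVKPGAAL
pos 27: CCA -> P; peptide=MVKPGAALP
pos 30: UAG -> STOP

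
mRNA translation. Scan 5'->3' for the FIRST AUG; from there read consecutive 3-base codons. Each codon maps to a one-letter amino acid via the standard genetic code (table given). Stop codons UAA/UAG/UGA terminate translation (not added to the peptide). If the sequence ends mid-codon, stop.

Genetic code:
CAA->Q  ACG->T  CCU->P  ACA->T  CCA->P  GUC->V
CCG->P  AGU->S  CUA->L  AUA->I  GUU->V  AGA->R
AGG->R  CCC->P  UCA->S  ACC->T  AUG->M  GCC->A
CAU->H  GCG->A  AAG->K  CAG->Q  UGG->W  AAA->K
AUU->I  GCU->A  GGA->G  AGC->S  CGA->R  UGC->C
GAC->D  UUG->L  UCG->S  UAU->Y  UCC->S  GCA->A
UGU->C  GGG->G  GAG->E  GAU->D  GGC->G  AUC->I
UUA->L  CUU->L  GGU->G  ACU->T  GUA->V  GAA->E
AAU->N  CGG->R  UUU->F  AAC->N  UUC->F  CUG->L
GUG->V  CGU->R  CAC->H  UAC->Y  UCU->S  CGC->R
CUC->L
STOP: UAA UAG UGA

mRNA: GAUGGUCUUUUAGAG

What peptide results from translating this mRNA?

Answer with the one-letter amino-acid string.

Answer: MVF

Derivation:
start AUG at pos 1
pos 1: AUG -> M; peptide=M
pos 4: GUC -> V; peptide=MV
pos 7: UUU -> F; peptide=MVF
pos 10: UAG -> STOP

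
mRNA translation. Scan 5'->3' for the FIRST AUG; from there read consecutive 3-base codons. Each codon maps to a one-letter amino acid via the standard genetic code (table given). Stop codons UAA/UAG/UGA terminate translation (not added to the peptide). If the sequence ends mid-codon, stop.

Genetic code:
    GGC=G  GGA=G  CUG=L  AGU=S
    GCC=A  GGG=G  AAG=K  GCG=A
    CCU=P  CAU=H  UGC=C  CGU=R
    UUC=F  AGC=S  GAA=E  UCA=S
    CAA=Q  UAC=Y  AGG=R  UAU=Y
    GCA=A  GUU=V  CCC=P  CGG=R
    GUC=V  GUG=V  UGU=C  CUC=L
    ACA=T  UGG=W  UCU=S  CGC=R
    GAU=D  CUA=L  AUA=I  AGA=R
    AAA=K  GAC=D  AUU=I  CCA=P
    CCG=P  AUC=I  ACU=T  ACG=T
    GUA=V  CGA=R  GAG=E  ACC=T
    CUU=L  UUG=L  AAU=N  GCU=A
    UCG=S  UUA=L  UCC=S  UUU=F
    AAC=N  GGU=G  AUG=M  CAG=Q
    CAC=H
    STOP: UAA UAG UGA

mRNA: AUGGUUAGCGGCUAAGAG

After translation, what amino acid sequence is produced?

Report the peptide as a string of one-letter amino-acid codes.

Answer: MVSG

Derivation:
start AUG at pos 0
pos 0: AUG -> M; peptide=M
pos 3: GUU -> V; peptide=MV
pos 6: AGC -> S; peptide=MVS
pos 9: GGC -> G; peptide=MVSG
pos 12: UAA -> STOP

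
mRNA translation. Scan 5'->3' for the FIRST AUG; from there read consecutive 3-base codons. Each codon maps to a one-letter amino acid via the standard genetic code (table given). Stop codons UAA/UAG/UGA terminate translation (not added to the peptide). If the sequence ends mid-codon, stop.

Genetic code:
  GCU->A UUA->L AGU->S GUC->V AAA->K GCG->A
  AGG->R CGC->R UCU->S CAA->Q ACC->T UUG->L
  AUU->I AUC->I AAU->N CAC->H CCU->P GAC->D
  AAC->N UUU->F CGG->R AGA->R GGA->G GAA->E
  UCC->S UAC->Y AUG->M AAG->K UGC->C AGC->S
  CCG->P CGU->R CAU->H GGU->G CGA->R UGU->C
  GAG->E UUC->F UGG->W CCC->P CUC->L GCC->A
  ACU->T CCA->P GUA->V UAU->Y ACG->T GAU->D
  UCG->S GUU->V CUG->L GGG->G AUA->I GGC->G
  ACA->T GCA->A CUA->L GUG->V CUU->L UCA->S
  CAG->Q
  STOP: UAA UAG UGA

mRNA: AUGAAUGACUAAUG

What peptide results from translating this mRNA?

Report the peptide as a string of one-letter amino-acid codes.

start AUG at pos 0
pos 0: AUG -> M; peptide=M
pos 3: AAU -> N; peptide=MN
pos 6: GAC -> D; peptide=MND
pos 9: UAA -> STOP

Answer: MND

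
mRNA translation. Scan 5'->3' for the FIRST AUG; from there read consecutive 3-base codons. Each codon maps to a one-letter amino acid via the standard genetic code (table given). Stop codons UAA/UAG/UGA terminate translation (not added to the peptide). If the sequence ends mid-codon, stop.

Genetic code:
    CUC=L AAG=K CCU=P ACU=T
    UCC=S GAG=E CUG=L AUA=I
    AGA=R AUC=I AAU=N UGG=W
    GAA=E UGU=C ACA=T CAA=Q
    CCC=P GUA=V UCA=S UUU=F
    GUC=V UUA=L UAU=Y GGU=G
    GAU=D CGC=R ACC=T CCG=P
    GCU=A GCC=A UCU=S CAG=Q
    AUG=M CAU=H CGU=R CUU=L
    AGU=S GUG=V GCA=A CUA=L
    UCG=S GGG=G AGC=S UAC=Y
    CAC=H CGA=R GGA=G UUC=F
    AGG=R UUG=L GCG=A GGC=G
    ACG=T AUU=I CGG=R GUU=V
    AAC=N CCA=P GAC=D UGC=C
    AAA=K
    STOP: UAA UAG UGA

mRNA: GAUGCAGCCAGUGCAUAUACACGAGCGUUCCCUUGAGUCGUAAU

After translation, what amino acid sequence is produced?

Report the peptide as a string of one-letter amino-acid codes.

Answer: MQPVHIHERSLES

Derivation:
start AUG at pos 1
pos 1: AUG -> M; peptide=M
pos 4: CAG -> Q; peptide=MQ
pos 7: CCA -> P; peptide=MQP
pos 10: GUG -> V; peptide=MQPV
pos 13: CAU -> H; peptide=MQPVH
pos 16: AUA -> I; peptide=MQPVHI
pos 19: CAC -> H; peptide=MQPVHIH
pos 22: GAG -> E; peptide=MQPVHIHE
pos 25: CGU -> R; peptide=MQPVHIHER
pos 28: UCC -> S; peptide=MQPVHIHERS
pos 31: CUU -> L; peptide=MQPVHIHERSL
pos 34: GAG -> E; peptide=MQPVHIHERSLE
pos 37: UCG -> S; peptide=MQPVHIHERSLES
pos 40: UAA -> STOP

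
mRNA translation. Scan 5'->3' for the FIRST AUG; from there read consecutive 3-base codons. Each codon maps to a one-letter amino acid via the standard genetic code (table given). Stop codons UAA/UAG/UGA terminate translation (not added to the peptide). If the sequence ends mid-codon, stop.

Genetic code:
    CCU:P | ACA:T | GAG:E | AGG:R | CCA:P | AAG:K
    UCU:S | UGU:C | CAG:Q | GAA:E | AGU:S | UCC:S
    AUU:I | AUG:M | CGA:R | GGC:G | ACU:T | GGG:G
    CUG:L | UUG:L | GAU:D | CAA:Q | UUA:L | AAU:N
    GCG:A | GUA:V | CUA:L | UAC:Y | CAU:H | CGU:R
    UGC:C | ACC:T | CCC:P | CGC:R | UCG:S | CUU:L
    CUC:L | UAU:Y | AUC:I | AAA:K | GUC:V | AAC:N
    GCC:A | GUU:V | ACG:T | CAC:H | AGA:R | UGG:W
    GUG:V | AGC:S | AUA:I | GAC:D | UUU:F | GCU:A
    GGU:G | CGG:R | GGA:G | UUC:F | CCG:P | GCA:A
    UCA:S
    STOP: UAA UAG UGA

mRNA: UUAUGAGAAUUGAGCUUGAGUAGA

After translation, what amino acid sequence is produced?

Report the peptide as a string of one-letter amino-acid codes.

Answer: MRIELE

Derivation:
start AUG at pos 2
pos 2: AUG -> M; peptide=M
pos 5: AGA -> R; peptide=MR
pos 8: AUU -> I; peptide=MRI
pos 11: GAG -> E; peptide=MRIE
pos 14: CUU -> L; peptide=MRIEL
pos 17: GAG -> E; peptide=MRIELE
pos 20: UAG -> STOP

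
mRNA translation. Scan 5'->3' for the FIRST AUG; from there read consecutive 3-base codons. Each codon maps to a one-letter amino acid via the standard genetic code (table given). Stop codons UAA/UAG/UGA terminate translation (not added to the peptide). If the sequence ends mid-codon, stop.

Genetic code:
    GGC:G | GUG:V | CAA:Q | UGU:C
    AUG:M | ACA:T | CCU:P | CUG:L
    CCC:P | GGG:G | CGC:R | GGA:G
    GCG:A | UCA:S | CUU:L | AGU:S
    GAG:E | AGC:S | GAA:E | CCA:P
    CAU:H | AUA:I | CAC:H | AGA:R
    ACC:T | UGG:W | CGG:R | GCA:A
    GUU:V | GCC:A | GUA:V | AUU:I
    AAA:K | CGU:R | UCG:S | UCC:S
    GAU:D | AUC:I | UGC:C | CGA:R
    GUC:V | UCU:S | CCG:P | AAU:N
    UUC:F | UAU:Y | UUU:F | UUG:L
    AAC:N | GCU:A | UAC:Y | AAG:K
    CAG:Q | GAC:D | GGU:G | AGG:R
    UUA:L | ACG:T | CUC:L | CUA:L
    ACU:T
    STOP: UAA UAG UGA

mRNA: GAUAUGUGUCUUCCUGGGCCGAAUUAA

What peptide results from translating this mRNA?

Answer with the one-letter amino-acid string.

Answer: MCLPGPN

Derivation:
start AUG at pos 3
pos 3: AUG -> M; peptide=M
pos 6: UGU -> C; peptide=MC
pos 9: CUU -> L; peptide=MCL
pos 12: CCU -> P; peptide=MCLP
pos 15: GGG -> G; peptide=MCLPG
pos 18: CCG -> P; peptide=MCLPGP
pos 21: AAU -> N; peptide=MCLPGPN
pos 24: UAA -> STOP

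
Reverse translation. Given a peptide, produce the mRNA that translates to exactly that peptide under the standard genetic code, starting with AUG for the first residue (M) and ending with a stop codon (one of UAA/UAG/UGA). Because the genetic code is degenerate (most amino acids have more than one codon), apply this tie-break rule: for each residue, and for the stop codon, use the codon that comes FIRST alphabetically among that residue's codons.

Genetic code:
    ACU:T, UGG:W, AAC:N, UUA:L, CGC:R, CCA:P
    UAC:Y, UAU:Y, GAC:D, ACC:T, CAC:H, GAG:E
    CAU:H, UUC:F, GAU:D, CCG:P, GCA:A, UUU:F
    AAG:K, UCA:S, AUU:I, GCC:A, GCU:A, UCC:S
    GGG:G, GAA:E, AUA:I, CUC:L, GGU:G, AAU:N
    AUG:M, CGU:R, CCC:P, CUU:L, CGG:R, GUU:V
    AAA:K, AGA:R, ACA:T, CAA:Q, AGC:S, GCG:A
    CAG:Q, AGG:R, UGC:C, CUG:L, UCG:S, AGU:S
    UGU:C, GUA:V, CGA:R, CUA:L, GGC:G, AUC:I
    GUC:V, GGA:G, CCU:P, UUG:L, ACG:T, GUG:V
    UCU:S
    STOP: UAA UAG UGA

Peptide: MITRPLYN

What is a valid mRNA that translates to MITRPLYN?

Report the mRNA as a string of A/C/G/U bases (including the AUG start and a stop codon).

Answer: mRNA: AUGAUAACAAGACCACUAUACAACUAA

Derivation:
residue 1: M -> AUG (start codon)
residue 2: I codons sorted = AUA,AUC,AUU -> pick first = AUA
residue 3: T codons sorted = ACA,ACC,ACG,ACU -> pick first = ACA
residue 4: R codons sorted = AGA,AGG,CGA,CGC,CGG,CGU -> pick first = AGA
residue 5: P codons sorted = CCA,CCC,CCG,CCU -> pick first = CCA
residue 6: L codons sorted = CUA,CUC,CUG,CUU,UUA,UUG -> pick first = CUA
residue 7: Y codons sorted = UAC,UAU -> pick first = UAC
residue 8: N codons sorted = AAC,AAU -> pick first = AAC
terminator: stop codons sorted = UAA,UAG,UGA -> pick first = UAA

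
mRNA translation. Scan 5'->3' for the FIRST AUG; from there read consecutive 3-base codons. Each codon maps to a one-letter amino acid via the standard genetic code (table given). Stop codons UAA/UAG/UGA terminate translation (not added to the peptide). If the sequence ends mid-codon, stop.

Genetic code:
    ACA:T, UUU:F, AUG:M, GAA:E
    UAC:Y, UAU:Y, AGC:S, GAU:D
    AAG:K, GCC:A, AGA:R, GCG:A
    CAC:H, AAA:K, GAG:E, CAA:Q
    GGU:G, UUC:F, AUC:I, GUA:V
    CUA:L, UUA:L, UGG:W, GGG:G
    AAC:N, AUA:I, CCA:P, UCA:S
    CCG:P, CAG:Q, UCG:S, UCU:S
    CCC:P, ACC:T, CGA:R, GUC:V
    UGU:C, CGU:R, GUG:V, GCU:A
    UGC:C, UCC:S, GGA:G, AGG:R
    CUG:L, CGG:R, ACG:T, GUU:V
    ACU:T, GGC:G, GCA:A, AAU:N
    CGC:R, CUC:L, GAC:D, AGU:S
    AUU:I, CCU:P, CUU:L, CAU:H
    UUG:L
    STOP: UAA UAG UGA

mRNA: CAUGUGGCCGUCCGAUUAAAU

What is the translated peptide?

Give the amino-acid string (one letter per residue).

Answer: MWPSD

Derivation:
start AUG at pos 1
pos 1: AUG -> M; peptide=M
pos 4: UGG -> W; peptide=MW
pos 7: CCG -> P; peptide=MWP
pos 10: UCC -> S; peptide=MWPS
pos 13: GAU -> D; peptide=MWPSD
pos 16: UAA -> STOP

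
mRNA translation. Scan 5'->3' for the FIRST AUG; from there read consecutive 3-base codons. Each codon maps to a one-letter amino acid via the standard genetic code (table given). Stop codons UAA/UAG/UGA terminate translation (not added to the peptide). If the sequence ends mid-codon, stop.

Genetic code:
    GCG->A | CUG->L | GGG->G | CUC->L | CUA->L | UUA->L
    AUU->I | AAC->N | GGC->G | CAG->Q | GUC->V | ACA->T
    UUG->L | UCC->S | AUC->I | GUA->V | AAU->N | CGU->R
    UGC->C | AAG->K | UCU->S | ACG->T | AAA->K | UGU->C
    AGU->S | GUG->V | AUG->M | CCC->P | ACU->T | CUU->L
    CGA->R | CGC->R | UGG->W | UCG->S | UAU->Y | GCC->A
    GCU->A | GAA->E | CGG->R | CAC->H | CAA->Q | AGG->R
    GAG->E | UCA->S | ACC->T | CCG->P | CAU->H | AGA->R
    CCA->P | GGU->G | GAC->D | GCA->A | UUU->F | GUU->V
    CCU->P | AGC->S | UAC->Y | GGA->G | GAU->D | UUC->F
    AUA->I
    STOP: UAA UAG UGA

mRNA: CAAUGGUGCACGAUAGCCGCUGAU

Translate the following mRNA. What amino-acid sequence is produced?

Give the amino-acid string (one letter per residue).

Answer: MVHDSR

Derivation:
start AUG at pos 2
pos 2: AUG -> M; peptide=M
pos 5: GUG -> V; peptide=MV
pos 8: CAC -> H; peptide=MVH
pos 11: GAU -> D; peptide=MVHD
pos 14: AGC -> S; peptide=MVHDS
pos 17: CGC -> R; peptide=MVHDSR
pos 20: UGA -> STOP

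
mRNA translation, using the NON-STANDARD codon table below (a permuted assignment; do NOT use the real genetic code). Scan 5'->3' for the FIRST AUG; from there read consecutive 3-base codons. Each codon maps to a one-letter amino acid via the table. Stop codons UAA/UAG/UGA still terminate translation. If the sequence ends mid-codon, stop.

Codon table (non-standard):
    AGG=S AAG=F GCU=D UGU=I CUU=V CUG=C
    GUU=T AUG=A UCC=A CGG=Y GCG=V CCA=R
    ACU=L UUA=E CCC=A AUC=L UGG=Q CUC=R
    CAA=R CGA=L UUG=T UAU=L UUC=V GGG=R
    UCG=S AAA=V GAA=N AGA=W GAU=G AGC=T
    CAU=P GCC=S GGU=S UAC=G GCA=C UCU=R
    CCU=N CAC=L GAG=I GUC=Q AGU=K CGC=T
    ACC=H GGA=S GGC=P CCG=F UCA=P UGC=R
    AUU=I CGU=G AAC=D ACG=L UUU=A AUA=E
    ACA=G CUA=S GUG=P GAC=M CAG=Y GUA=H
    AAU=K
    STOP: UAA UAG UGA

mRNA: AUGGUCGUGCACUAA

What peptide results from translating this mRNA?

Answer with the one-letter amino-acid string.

Answer: AQPL

Derivation:
start AUG at pos 0
pos 0: AUG -> A; peptide=A
pos 3: GUC -> Q; peptide=AQ
pos 6: GUG -> P; peptide=AQP
pos 9: CAC -> L; peptide=AQPL
pos 12: UAA -> STOP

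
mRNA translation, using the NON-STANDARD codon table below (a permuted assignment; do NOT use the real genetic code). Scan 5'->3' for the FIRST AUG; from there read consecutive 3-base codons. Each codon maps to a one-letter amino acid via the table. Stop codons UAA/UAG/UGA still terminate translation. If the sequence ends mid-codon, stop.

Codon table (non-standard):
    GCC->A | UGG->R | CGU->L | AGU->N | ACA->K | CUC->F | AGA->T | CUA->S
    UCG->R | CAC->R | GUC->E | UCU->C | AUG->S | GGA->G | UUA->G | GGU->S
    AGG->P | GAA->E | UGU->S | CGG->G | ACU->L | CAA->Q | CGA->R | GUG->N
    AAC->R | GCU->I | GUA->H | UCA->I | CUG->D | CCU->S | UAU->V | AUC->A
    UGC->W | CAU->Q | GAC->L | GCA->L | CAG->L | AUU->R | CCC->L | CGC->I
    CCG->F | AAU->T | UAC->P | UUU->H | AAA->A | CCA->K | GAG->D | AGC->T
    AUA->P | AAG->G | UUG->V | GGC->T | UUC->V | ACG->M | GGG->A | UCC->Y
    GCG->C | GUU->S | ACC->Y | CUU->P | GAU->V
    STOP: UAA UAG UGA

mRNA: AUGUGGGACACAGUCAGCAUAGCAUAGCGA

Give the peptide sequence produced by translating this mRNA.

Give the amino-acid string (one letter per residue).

Answer: SRLKETPL

Derivation:
start AUG at pos 0
pos 0: AUG -> S; peptide=S
pos 3: UGG -> R; peptide=SR
pos 6: GAC -> L; peptide=SRL
pos 9: ACA -> K; peptide=SRLK
pos 12: GUC -> E; peptide=SRLKE
pos 15: AGC -> T; peptide=SRLKET
pos 18: AUA -> P; peptide=SRLKETP
pos 21: GCA -> L; peptide=SRLKETPL
pos 24: UAG -> STOP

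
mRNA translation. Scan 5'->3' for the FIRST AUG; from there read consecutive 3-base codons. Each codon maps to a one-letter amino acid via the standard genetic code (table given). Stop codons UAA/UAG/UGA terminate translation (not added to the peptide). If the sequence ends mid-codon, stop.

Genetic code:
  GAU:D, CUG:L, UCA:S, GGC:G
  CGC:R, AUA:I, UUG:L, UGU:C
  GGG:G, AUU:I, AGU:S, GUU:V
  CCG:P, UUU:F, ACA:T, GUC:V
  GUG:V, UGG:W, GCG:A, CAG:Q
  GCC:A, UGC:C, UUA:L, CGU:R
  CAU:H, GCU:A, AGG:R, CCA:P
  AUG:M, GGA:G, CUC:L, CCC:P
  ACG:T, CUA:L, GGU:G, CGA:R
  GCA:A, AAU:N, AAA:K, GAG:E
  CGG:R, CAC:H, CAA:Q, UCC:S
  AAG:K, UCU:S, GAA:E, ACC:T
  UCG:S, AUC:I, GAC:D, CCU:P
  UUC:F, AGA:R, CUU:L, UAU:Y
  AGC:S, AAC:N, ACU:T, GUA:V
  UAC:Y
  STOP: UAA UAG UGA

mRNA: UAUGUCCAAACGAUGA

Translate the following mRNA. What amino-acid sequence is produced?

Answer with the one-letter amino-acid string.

start AUG at pos 1
pos 1: AUG -> M; peptide=M
pos 4: UCC -> S; peptide=MS
pos 7: AAA -> K; peptide=MSK
pos 10: CGA -> R; peptide=MSKR
pos 13: UGA -> STOP

Answer: MSKR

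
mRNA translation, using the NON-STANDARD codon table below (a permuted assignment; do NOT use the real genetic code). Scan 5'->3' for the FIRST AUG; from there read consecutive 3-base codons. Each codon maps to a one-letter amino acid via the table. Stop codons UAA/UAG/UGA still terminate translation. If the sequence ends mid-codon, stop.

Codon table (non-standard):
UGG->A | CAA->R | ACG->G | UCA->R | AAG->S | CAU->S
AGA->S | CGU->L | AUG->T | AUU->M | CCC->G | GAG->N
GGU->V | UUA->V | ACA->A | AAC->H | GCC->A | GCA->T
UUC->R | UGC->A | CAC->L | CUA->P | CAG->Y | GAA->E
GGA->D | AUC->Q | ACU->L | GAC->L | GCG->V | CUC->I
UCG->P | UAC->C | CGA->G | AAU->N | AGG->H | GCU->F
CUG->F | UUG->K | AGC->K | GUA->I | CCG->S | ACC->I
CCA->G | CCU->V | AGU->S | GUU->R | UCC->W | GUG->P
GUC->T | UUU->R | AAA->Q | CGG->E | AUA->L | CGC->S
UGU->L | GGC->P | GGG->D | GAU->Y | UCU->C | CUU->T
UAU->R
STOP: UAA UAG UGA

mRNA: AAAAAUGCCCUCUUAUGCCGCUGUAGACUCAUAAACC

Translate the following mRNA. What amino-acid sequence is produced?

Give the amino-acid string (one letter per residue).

Answer: TGCRAFILR

Derivation:
start AUG at pos 4
pos 4: AUG -> T; peptide=T
pos 7: CCC -> G; peptide=TG
pos 10: UCU -> C; peptide=TGC
pos 13: UAU -> R; peptide=TGCR
pos 16: GCC -> A; peptide=TGCRA
pos 19: GCU -> F; peptide=TGCRAF
pos 22: GUA -> I; peptide=TGCRAFI
pos 25: GAC -> L; peptide=TGCRAFIL
pos 28: UCA -> R; peptide=TGCRAFILR
pos 31: UAA -> STOP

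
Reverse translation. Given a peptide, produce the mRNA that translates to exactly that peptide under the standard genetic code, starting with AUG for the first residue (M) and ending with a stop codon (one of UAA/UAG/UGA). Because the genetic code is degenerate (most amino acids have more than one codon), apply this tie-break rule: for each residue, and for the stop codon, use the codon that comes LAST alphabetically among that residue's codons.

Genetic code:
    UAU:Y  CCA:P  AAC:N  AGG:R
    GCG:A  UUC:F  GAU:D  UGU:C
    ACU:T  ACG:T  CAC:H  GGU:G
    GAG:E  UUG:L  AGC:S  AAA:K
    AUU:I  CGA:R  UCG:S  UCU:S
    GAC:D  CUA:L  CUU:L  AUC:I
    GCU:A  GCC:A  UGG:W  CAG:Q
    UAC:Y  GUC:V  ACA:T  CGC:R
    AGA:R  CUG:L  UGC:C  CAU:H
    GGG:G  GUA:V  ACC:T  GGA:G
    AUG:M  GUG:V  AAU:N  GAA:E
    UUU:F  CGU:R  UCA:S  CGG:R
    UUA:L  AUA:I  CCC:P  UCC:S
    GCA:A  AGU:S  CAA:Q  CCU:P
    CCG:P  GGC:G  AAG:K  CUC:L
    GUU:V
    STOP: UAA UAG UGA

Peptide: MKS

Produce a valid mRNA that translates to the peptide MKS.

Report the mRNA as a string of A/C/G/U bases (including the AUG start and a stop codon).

Answer: mRNA: AUGAAGUCUUGA

Derivation:
residue 1: M -> AUG (start codon)
residue 2: K codons sorted = AAA,AAG -> pick last = AAG
residue 3: S codons sorted = AGC,AGU,UCA,UCC,UCG,UCU -> pick last = UCU
terminator: stop codons sorted = UAA,UAG,UGA -> pick last = UGA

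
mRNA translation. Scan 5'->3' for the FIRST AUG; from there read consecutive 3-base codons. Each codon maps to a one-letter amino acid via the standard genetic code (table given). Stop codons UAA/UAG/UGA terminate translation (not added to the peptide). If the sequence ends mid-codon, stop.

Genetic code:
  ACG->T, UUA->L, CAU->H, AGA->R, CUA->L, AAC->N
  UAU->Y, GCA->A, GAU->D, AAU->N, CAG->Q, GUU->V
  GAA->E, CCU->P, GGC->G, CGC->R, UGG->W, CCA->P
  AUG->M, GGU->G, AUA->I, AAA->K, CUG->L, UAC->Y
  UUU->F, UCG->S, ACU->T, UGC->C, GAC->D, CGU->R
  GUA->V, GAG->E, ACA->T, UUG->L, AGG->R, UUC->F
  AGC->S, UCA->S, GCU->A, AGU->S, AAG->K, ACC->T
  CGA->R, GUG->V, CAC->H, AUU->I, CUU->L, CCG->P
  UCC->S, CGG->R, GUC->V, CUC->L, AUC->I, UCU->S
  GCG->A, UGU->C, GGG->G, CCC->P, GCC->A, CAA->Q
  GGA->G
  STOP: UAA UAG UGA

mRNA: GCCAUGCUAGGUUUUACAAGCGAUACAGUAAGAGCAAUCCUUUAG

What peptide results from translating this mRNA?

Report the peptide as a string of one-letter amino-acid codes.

start AUG at pos 3
pos 3: AUG -> M; peptide=M
pos 6: CUA -> L; peptide=ML
pos 9: GGU -> G; peptide=MLG
pos 12: UUU -> F; peptide=MLGF
pos 15: ACA -> T; peptide=MLGFT
pos 18: AGC -> S; peptide=MLGFTS
pos 21: GAU -> D; peptide=MLGFTSD
pos 24: ACA -> T; peptide=MLGFTSDT
pos 27: GUA -> V; peptide=MLGFTSDTV
pos 30: AGA -> R; peptide=MLGFTSDTVR
pos 33: GCA -> A; peptide=MLGFTSDTVRA
pos 36: AUC -> I; peptide=MLGFTSDTVRAI
pos 39: CUU -> L; peptide=MLGFTSDTVRAIL
pos 42: UAG -> STOP

Answer: MLGFTSDTVRAIL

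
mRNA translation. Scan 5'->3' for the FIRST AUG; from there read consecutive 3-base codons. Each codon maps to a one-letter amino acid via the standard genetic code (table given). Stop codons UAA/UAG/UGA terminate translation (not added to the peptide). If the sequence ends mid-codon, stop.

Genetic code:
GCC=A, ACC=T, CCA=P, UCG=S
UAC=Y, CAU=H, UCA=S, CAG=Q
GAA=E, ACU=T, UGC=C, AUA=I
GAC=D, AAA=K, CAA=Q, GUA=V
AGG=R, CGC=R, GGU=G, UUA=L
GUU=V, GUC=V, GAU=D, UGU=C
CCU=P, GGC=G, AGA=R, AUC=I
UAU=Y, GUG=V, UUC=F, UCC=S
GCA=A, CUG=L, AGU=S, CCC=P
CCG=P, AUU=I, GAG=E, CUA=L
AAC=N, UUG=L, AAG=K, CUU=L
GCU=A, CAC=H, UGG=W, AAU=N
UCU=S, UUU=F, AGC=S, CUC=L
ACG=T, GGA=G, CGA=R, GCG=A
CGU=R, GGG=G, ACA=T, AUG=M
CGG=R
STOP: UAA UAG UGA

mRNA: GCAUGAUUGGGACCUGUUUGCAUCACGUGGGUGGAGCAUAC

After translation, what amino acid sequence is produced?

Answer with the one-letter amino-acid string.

Answer: MIGTCLHHVGGAY

Derivation:
start AUG at pos 2
pos 2: AUG -> M; peptide=M
pos 5: AUU -> I; peptide=MI
pos 8: GGG -> G; peptide=MIG
pos 11: ACC -> T; peptide=MIGT
pos 14: UGU -> C; peptide=MIGTC
pos 17: UUG -> L; peptide=MIGTCL
pos 20: CAU -> H; peptide=MIGTCLH
pos 23: CAC -> H; peptide=MIGTCLHH
pos 26: GUG -> V; peptide=MIGTCLHHV
pos 29: GGU -> G; peptide=MIGTCLHHVG
pos 32: GGA -> G; peptide=MIGTCLHHVGG
pos 35: GCA -> A; peptide=MIGTCLHHVGGA
pos 38: UAC -> Y; peptide=MIGTCLHHVGGAY
pos 41: only 0 nt remain (<3), stop (end of mRNA)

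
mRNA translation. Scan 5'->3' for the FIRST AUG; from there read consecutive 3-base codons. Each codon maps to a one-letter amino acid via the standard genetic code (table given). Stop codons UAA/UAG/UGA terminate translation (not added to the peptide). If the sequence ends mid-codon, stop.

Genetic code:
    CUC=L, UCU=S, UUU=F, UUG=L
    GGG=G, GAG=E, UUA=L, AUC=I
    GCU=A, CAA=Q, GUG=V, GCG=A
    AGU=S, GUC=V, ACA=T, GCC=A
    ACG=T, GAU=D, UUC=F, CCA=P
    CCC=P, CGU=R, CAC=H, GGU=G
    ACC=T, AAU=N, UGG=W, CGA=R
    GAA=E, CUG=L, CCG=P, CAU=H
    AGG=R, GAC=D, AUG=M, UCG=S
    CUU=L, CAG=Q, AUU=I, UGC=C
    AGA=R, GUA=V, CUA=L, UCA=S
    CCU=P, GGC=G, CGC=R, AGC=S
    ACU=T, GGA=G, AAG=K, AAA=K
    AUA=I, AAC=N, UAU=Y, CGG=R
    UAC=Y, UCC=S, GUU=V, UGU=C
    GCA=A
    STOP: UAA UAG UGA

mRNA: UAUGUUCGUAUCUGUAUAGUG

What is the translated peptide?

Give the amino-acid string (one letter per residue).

Answer: MFVSV

Derivation:
start AUG at pos 1
pos 1: AUG -> M; peptide=M
pos 4: UUC -> F; peptide=MF
pos 7: GUA -> V; peptide=MFV
pos 10: UCU -> S; peptide=MFVS
pos 13: GUA -> V; peptide=MFVSV
pos 16: UAG -> STOP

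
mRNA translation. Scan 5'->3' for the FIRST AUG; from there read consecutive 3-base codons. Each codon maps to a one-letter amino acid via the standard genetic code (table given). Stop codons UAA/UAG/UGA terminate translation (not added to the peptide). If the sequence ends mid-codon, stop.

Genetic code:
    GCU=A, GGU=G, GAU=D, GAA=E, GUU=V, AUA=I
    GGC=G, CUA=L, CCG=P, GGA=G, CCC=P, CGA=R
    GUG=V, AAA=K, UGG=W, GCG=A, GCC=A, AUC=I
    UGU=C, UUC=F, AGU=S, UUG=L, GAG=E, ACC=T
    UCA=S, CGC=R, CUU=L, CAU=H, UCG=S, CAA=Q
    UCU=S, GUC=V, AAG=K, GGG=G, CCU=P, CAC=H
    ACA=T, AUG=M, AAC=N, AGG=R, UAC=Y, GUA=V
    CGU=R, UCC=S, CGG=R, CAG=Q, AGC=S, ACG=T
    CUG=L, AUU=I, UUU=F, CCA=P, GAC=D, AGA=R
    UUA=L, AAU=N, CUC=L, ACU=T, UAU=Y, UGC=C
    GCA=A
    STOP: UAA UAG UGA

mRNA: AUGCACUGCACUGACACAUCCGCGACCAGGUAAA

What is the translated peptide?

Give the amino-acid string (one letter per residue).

Answer: MHCTDTSATR

Derivation:
start AUG at pos 0
pos 0: AUG -> M; peptide=M
pos 3: CAC -> H; peptide=MH
pos 6: UGC -> C; peptide=MHC
pos 9: ACU -> T; peptide=MHCT
pos 12: GAC -> D; peptide=MHCTD
pos 15: ACA -> T; peptide=MHCTDT
pos 18: UCC -> S; peptide=MHCTDTS
pos 21: GCG -> A; peptide=MHCTDTSA
pos 24: ACC -> T; peptide=MHCTDTSAT
pos 27: AGG -> R; peptide=MHCTDTSATR
pos 30: UAA -> STOP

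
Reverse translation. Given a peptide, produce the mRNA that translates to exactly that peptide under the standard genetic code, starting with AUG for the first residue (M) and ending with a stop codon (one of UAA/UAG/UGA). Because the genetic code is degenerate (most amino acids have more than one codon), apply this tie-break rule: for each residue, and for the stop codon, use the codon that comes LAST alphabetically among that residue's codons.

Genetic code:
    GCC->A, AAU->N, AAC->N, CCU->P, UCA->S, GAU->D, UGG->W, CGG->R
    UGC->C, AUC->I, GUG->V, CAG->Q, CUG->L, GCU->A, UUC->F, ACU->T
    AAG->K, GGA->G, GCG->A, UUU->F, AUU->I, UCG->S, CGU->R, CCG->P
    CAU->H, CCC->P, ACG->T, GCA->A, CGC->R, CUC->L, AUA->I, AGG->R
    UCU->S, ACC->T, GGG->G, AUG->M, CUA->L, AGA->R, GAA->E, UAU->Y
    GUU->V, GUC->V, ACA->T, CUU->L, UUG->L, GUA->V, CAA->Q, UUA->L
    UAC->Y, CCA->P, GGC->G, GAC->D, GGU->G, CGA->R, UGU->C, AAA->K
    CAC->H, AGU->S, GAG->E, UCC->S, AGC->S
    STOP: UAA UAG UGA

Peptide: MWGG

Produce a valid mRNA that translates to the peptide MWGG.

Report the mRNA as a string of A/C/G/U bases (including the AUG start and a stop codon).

residue 1: M -> AUG (start codon)
residue 2: W -> UGG (only codon)
residue 3: G codons sorted = GGA,GGC,GGG,GGU -> pick last = GGU
residue 4: G codons sorted = GGA,GGC,GGG,GGU -> pick last = GGU
terminator: stop codons sorted = UAA,UAG,UGA -> pick last = UGA

Answer: mRNA: AUGUGGGGUGGUUGA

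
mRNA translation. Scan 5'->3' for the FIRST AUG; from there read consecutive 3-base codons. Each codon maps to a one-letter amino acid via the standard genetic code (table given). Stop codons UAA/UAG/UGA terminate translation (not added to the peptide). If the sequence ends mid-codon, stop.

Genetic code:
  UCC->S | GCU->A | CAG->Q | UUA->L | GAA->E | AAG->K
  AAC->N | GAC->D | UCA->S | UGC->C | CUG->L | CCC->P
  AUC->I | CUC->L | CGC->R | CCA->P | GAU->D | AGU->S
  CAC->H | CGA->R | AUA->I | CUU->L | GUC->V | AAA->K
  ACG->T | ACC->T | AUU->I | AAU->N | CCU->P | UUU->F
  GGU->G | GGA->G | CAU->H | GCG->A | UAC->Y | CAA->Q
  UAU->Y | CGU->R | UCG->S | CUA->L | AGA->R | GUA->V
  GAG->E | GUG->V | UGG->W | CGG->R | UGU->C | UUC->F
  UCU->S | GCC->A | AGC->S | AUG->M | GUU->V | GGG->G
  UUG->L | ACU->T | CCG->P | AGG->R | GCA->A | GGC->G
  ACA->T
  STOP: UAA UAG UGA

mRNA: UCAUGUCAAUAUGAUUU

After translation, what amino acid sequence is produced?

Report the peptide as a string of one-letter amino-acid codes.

start AUG at pos 2
pos 2: AUG -> M; peptide=M
pos 5: UCA -> S; peptide=MS
pos 8: AUA -> I; peptide=MSI
pos 11: UGA -> STOP

Answer: MSI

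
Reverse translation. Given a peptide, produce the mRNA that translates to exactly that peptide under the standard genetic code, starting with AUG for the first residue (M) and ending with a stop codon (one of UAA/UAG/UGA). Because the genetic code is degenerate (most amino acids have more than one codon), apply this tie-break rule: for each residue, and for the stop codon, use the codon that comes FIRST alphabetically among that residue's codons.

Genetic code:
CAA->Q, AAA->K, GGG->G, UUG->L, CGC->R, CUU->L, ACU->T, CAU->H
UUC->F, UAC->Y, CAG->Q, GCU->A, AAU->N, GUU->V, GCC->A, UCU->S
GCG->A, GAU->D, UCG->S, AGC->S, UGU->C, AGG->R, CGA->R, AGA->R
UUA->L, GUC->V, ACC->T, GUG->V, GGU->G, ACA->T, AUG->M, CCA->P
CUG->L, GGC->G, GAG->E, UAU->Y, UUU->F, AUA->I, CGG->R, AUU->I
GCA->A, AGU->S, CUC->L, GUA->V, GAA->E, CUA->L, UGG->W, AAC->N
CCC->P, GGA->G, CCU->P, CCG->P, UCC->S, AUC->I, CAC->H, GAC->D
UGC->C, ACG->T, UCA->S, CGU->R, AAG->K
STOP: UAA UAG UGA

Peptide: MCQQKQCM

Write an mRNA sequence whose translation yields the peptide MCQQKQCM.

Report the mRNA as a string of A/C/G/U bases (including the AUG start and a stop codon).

residue 1: M -> AUG (start codon)
residue 2: C codons sorted = UGC,UGU -> pick first = UGC
residue 3: Q codons sorted = CAA,CAG -> pick first = CAA
residue 4: Q codons sorted = CAA,CAG -> pick first = CAA
residue 5: K codons sorted = AAA,AAG -> pick first = AAA
residue 6: Q codons sorted = CAA,CAG -> pick first = CAA
residue 7: C codons sorted = UGC,UGU -> pick first = UGC
residue 8: M -> AUG (only codon)
terminator: stop codons sorted = UAA,UAG,UGA -> pick first = UAA

Answer: mRNA: AUGUGCCAACAAAAACAAUGCAUGUAA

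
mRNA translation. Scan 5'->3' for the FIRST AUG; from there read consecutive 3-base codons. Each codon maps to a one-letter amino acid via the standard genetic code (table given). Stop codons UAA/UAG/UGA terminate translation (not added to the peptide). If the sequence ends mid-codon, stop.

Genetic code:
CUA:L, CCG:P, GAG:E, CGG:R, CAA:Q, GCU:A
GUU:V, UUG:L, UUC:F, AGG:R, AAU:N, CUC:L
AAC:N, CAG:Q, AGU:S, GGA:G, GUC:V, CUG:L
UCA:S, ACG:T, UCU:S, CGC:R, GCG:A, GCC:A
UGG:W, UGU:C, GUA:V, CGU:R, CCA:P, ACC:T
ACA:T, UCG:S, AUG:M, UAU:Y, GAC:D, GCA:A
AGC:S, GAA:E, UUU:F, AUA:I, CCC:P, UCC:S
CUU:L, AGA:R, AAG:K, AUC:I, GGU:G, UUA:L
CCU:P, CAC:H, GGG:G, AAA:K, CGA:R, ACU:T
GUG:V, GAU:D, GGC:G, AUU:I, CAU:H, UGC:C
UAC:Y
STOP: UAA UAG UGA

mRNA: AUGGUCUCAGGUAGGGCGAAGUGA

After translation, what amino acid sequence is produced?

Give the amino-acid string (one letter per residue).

Answer: MVSGRAK

Derivation:
start AUG at pos 0
pos 0: AUG -> M; peptide=M
pos 3: GUC -> V; peptide=MV
pos 6: UCA -> S; peptide=MVS
pos 9: GGU -> G; peptide=MVSG
pos 12: AGG -> R; peptide=MVSGR
pos 15: GCG -> A; peptide=MVSGRA
pos 18: AAG -> K; peptide=MVSGRAK
pos 21: UGA -> STOP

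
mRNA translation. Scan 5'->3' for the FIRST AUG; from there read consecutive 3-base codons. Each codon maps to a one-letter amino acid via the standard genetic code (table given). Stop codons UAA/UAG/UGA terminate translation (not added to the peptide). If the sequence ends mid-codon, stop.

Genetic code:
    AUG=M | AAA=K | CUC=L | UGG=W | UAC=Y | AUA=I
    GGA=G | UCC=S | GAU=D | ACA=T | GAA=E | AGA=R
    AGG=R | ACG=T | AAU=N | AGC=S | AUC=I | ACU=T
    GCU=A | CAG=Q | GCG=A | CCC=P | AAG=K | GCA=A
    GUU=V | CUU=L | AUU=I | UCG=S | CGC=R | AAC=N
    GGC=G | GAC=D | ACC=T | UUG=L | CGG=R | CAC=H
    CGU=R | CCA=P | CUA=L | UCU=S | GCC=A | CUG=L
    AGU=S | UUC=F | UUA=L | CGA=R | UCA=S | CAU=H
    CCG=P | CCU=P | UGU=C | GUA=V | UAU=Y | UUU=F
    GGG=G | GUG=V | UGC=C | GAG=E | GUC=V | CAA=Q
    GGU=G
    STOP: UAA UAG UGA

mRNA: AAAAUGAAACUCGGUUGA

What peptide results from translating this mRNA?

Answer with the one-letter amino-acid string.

Answer: MKLG

Derivation:
start AUG at pos 3
pos 3: AUG -> M; peptide=M
pos 6: AAA -> K; peptide=MK
pos 9: CUC -> L; peptide=MKL
pos 12: GGU -> G; peptide=MKLG
pos 15: UGA -> STOP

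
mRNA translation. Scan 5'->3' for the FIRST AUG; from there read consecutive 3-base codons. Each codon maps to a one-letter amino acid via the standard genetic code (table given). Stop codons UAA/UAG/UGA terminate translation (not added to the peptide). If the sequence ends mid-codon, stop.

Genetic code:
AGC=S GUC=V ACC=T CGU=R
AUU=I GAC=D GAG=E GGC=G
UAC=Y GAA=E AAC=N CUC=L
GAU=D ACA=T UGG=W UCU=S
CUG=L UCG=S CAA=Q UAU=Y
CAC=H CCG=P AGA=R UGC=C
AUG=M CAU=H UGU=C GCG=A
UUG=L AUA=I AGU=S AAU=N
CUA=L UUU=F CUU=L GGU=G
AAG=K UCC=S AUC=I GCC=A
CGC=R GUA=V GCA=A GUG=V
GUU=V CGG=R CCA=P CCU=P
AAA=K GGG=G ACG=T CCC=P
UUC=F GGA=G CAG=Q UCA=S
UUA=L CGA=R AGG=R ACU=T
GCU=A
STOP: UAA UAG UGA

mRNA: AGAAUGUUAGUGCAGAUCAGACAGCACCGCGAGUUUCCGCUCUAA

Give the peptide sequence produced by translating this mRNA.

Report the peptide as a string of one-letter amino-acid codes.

start AUG at pos 3
pos 3: AUG -> M; peptide=M
pos 6: UUA -> L; peptide=ML
pos 9: GUG -> V; peptide=MLV
pos 12: CAG -> Q; peptide=MLVQ
pos 15: AUC -> I; peptide=MLVQI
pos 18: AGA -> R; peptide=MLVQIR
pos 21: CAG -> Q; peptide=MLVQIRQ
pos 24: CAC -> H; peptide=MLVQIRQH
pos 27: CGC -> R; peptide=MLVQIRQHR
pos 30: GAG -> E; peptide=MLVQIRQHRE
pos 33: UUU -> F; peptide=MLVQIRQHREF
pos 36: CCG -> P; peptide=MLVQIRQHREFP
pos 39: CUC -> L; peptide=MLVQIRQHREFPL
pos 42: UAA -> STOP

Answer: MLVQIRQHREFPL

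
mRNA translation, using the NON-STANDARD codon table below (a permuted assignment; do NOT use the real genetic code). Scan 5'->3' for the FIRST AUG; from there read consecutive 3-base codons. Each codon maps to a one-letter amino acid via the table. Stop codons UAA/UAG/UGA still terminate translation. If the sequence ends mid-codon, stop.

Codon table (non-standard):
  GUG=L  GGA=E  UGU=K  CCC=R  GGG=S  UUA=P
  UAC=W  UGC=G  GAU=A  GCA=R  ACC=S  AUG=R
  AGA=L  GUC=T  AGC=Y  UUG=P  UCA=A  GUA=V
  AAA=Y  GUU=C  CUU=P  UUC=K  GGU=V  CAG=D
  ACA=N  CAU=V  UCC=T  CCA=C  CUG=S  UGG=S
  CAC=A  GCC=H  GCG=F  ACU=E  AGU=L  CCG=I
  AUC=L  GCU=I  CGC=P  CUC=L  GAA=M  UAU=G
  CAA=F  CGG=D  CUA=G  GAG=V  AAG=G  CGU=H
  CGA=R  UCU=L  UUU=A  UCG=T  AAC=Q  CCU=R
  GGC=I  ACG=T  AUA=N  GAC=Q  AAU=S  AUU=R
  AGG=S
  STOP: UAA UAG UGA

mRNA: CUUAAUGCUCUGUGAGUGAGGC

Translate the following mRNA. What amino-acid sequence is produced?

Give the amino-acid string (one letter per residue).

Answer: RLKV

Derivation:
start AUG at pos 4
pos 4: AUG -> R; peptide=R
pos 7: CUC -> L; peptide=RL
pos 10: UGU -> K; peptide=RLK
pos 13: GAG -> V; peptide=RLKV
pos 16: UGA -> STOP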